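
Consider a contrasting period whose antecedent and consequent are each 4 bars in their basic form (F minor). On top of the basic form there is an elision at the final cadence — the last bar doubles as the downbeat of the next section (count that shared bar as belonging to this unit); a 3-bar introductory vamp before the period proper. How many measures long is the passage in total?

11 measures

Basic contrasting period: 4 + 4 = 8 bars.
8 (basic form) + 3 (introduction) = 11.
The elision shares a bar with the next section but does not change this unit's count.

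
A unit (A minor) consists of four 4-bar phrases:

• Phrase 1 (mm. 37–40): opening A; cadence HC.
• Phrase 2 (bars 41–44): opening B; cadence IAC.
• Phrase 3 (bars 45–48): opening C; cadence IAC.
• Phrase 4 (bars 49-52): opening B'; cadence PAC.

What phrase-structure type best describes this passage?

contrasting double period

Four phrases in two halves: the first half (bars 37–44) ends with an imperfect authentic cadence, the second (mm. 45-52) with a perfect authentic cadence — a large antecedent–consequent pair, i.e. a double period.
Phrase 3 begins with different material from phrase 1, making it contrasting.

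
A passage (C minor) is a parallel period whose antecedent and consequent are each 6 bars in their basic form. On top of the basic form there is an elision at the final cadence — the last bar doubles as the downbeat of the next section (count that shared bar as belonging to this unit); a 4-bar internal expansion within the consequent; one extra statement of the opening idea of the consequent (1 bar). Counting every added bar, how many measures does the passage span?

Basic parallel period: 6 + 6 = 12 bars.
12 (basic form) + 4 (internal expansion) + 1 (extra statement) = 17.
The elision shares a bar with the next section but does not change this unit's count.

17 measures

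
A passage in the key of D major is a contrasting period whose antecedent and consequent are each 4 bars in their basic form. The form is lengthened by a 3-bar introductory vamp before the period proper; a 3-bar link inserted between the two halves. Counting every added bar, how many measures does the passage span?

Basic contrasting period: 4 + 4 = 8 bars.
8 (basic form) + 3 (introduction) + 3 (link) = 14.

14 measures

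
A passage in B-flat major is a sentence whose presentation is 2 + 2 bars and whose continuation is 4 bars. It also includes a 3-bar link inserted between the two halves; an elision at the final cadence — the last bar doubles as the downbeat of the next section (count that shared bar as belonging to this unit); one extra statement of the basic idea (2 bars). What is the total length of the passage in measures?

Basic sentence: 2 + 2 + 4 = 8 bars.
8 (basic form) + 3 (link) + 2 (extra statement) = 13.
The elision shares a bar with the next section but does not change this unit's count.

13 measures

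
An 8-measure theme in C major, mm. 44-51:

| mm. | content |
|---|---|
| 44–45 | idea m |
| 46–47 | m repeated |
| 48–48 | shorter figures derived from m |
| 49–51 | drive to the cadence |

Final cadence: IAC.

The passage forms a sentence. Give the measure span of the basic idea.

The presentation of a sentence is the basic idea (bars 44–45) plus its repetition (measures 46-47); the basic idea is therefore measures 44-45.

measures 44–45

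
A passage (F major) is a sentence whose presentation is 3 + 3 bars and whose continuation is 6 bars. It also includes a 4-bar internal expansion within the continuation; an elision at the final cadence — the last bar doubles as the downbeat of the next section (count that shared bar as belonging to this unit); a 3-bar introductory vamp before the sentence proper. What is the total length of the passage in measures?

19 measures

Basic sentence: 3 + 3 + 6 = 12 bars.
12 (basic form) + 4 (internal expansion) + 3 (introduction) = 19.
The elision shares a bar with the next section but does not change this unit's count.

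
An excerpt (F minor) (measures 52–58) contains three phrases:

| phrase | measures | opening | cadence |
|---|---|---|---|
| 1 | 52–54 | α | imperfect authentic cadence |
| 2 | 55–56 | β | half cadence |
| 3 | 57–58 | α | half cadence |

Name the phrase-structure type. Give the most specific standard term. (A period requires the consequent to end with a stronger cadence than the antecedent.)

The final phrase closes with a half cadence, which is not stronger than the preceding half cadence; the 3 phrases lack an overall antecedent–consequent design and so form a phrase group.

phrase group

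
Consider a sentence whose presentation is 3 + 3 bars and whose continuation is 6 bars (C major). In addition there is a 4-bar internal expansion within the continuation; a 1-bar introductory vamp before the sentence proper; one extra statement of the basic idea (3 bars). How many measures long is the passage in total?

20 measures

Basic sentence: 3 + 3 + 6 = 12 bars.
12 (basic form) + 4 (internal expansion) + 1 (introduction) + 3 (extra statement) = 20.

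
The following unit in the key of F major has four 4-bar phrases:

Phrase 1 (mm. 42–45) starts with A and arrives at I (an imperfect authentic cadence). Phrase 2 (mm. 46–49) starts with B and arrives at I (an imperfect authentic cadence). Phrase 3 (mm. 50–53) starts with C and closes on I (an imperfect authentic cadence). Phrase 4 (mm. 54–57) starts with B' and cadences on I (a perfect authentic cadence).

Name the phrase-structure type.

Four phrases in two halves: the first half (bars 42-49) ends with an imperfect authentic cadence, the second (mm. 50-57) with a perfect authentic cadence — a large antecedent–consequent pair, i.e. a double period.
Phrase 3 begins with different material from phrase 1, making it contrasting.

contrasting double period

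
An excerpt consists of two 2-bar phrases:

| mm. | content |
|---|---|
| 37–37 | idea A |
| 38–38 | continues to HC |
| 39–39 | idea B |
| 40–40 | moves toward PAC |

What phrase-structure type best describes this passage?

Phrase 1 ends with a half cadence (weaker) and phrase 2 with a perfect authentic cadence (stronger): antecedent + consequent = a period.
The two phrases open with different material (A / B), so the period is contrasting.

contrasting period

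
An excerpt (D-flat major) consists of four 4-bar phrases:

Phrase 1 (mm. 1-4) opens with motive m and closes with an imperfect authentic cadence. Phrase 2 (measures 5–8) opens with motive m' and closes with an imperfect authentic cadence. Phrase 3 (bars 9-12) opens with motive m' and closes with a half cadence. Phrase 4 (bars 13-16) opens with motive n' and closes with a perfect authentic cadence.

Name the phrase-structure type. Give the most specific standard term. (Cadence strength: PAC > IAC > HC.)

parallel double period

Four phrases in two halves: the first half (measures 1–8) ends with an imperfect authentic cadence, the second (mm. 9-16) with a perfect authentic cadence — a large antecedent–consequent pair, i.e. a double period.
Phrase 3 begins with the same material as phrase 1, making it parallel.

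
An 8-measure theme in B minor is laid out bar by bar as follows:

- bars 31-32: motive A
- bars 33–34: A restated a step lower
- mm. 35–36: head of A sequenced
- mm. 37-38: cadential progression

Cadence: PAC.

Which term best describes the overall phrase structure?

sentence

Basic idea (mm. 31–32) + its repetition (mm. 33–34) form the presentation; fragmentation and cadence (bars 35-38) form the continuation — the 8-bar whole is a sentence.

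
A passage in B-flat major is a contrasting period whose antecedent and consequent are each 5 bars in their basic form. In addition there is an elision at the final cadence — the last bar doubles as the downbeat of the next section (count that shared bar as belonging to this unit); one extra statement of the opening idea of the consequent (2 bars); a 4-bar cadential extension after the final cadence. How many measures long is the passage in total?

Basic contrasting period: 5 + 5 = 10 bars.
10 (basic form) + 2 (extra statement) + 4 (cadential extension) = 16.
The elision shares a bar with the next section but does not change this unit's count.

16 measures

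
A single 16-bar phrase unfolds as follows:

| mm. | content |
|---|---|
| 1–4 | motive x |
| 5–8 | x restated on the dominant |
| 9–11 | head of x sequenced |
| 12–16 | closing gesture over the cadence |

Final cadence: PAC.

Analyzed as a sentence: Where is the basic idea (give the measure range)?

The presentation of a sentence is the basic idea (mm. 1–4) plus its repetition (bars 5-8); the basic idea is therefore measures 1–4.

measures 1–4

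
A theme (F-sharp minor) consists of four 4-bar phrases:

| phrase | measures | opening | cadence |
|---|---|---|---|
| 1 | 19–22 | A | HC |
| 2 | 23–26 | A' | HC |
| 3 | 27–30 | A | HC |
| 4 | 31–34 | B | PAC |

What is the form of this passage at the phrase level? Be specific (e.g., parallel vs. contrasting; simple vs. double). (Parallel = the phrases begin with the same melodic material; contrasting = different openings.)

parallel double period

Four phrases in two halves: the first half (mm. 19–26) ends with a half cadence, the second (mm. 27-34) with a perfect authentic cadence — a large antecedent–consequent pair, i.e. a double period.
Phrase 3 begins with the same material as phrase 1, making it parallel.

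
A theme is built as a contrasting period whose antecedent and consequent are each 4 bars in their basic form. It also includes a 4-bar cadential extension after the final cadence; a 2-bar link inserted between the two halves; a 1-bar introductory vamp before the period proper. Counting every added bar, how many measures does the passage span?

15 measures

Basic contrasting period: 4 + 4 = 8 bars.
8 (basic form) + 4 (cadential extension) + 2 (link) + 1 (introduction) = 15.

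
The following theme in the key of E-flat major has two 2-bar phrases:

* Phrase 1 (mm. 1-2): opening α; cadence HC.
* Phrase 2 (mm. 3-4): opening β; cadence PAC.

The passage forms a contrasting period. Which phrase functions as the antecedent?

The phrase ending with the weaker cadence (half cadence) is the antecedent; the one ending more conclusively (perfect authentic cadence) is the consequent. The antecedent is phrase 1.

phrase 1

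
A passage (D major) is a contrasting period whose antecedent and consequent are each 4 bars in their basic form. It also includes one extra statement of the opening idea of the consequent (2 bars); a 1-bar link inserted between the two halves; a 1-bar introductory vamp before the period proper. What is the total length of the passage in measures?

Basic contrasting period: 4 + 4 = 8 bars.
8 (basic form) + 2 (extra statement) + 1 (link) + 1 (introduction) = 12.

12 measures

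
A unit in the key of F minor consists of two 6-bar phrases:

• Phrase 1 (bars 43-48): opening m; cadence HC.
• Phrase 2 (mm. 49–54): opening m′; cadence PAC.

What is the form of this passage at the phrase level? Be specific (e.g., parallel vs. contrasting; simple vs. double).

parallel period

Phrase 1 ends with a half cadence (weaker) and phrase 2 with a perfect authentic cadence (stronger): antecedent + consequent = a period.
The two phrases open with the same material (m / m′), so the period is parallel.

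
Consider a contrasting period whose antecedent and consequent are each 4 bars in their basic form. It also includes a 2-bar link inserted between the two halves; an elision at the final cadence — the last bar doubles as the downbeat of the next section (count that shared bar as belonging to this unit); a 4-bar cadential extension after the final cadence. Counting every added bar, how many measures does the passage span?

Basic contrasting period: 4 + 4 = 8 bars.
8 (basic form) + 2 (link) + 4 (cadential extension) = 14.
The elision shares a bar with the next section but does not change this unit's count.

14 measures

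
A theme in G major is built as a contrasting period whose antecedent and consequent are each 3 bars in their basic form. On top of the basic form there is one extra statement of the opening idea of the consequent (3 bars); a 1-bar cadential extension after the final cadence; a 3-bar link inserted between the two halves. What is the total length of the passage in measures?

13 measures

Basic contrasting period: 3 + 3 = 6 bars.
6 (basic form) + 3 (extra statement) + 1 (cadential extension) + 3 (link) = 13.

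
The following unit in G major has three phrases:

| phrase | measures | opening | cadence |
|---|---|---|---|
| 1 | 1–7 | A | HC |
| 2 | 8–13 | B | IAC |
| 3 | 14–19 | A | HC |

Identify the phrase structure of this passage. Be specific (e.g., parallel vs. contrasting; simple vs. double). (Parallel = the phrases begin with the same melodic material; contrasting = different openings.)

phrase group

The final phrase closes with a half cadence, which is not stronger than the preceding imperfect authentic cadence; the 3 phrases lack an overall antecedent–consequent design and so form a phrase group.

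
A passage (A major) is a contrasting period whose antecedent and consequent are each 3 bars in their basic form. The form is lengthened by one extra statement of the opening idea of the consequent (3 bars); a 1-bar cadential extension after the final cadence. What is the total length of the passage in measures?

10 measures

Basic contrasting period: 3 + 3 = 6 bars.
6 (basic form) + 3 (extra statement) + 1 (cadential extension) = 10.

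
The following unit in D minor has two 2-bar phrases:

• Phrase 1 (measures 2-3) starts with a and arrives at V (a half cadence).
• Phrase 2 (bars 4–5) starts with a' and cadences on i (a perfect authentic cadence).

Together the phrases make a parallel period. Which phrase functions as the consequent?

phrase 2

The phrase ending with the weaker cadence (half cadence) is the antecedent; the one ending more conclusively (perfect authentic cadence) is the consequent. The consequent is phrase 2.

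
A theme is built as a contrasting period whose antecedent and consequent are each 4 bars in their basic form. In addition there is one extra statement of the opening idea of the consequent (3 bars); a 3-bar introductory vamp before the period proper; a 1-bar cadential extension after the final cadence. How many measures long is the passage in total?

Basic contrasting period: 4 + 4 = 8 bars.
8 (basic form) + 3 (extra statement) + 3 (introduction) + 1 (cadential extension) = 15.

15 measures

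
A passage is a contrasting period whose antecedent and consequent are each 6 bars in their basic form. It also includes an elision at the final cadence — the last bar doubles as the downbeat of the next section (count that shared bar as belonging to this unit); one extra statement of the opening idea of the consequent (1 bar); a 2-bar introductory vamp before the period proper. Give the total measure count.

Basic contrasting period: 6 + 6 = 12 bars.
12 (basic form) + 1 (extra statement) + 2 (introduction) = 15.
The elision shares a bar with the next section but does not change this unit's count.

15 measures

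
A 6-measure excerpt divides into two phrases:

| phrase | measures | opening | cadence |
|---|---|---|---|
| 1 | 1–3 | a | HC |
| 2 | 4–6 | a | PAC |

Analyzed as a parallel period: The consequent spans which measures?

The antecedent is the phrase ending with the weaker cadence (half cadence, phrase 1) and the consequent the one ending more conclusively (perfect authentic cadence, phrase 2); the consequent is measures 4–6.

measures 4–6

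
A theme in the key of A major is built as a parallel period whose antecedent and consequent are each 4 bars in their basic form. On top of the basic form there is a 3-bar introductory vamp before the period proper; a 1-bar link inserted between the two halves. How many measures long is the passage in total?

Basic parallel period: 4 + 4 = 8 bars.
8 (basic form) + 3 (introduction) + 1 (link) = 12.

12 measures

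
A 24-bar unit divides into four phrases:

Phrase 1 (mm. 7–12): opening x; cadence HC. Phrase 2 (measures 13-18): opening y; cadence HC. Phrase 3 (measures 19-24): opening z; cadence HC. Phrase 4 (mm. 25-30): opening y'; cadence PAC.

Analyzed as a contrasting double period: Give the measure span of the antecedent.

measures 7–18

In a double period the four phrases pair into a large antecedent (phrases 1–2, ending half cadence) and a large consequent (phrases 3–4, ending perfect authentic cadence). The antecedent spans bars 7–18.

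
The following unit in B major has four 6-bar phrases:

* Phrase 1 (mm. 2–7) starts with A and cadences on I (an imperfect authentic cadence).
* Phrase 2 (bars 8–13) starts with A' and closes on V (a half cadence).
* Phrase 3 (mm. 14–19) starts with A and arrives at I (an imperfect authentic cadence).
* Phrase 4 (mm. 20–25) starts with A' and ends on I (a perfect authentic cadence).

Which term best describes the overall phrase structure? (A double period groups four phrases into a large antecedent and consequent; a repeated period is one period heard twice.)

Four phrases in two halves: the first half (measures 2–13) ends with a half cadence, the second (measures 14–25) with a perfect authentic cadence — a large antecedent–consequent pair, i.e. a double period.
Phrase 3 begins with the same material as phrase 1, making it parallel.

parallel double period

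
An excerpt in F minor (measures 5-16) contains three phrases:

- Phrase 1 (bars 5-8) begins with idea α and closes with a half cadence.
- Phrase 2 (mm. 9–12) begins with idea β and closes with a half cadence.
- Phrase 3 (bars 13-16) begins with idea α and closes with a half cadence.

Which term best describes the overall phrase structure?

phrase group

The final phrase closes with a half cadence, which is not stronger than the preceding half cadence; the 3 phrases lack an overall antecedent–consequent design and so form a phrase group.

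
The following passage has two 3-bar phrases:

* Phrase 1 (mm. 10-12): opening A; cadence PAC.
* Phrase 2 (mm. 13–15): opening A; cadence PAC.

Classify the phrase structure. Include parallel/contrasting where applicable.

Both phrases have the same opening (A) and the same cadence (perfect authentic cadence): the second is a restatement, not a consequent, so this is a repeated phrase rather than a period.

repeated phrase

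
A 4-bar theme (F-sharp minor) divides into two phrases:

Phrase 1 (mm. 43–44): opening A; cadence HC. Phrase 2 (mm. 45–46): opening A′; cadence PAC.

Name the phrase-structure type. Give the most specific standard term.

parallel period

Phrase 1 ends with a half cadence (weaker) and phrase 2 with a perfect authentic cadence (stronger): antecedent + consequent = a period.
The two phrases open with the same material (A / A′), so the period is parallel.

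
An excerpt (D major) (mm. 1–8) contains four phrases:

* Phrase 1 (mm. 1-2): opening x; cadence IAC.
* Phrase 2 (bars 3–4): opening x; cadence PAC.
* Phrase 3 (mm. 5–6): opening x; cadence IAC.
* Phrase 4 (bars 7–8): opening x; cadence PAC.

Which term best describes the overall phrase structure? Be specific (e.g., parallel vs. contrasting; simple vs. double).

The cadence pattern IAC–PAC–IAC–PAC is weak–strong twice, and phrases 3–4 restate phrases 1–2: a period heard twice, not a double period (which would end weakly at phrase 2).

repeated period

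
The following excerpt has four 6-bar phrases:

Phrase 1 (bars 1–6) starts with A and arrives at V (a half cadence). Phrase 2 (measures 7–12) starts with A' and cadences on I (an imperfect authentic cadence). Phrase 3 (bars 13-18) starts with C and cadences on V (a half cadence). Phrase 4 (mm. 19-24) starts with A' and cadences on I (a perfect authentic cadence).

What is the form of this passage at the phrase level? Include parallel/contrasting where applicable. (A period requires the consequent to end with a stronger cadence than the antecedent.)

Four phrases in two halves: the first half (mm. 1-12) ends with an imperfect authentic cadence, the second (mm. 13-24) with a perfect authentic cadence — a large antecedent–consequent pair, i.e. a double period.
Phrase 3 begins with different material from phrase 1, making it contrasting.

contrasting double period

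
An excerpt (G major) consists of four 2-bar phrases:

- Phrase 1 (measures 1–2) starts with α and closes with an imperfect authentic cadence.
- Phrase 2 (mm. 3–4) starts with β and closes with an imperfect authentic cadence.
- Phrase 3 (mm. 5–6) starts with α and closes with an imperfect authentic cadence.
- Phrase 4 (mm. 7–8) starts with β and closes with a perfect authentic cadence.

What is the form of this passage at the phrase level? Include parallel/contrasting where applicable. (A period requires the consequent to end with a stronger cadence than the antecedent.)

parallel double period

Four phrases in two halves: the first half (mm. 1–4) ends with an imperfect authentic cadence, the second (bars 5-8) with a perfect authentic cadence — a large antecedent–consequent pair, i.e. a double period.
Phrase 3 begins with the same material as phrase 1, making it parallel.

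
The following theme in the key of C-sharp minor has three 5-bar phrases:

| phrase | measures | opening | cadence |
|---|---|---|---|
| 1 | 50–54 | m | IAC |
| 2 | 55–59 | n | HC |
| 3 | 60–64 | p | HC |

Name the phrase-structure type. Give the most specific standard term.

phrase group

The final phrase closes with a half cadence, which is not stronger than the preceding half cadence; the 3 phrases lack an overall antecedent–consequent design and so form a phrase group.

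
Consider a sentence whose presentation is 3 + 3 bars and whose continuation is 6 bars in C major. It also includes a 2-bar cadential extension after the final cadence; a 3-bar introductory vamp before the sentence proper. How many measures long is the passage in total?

17 measures

Basic sentence: 3 + 3 + 6 = 12 bars.
12 (basic form) + 2 (cadential extension) + 3 (introduction) = 17.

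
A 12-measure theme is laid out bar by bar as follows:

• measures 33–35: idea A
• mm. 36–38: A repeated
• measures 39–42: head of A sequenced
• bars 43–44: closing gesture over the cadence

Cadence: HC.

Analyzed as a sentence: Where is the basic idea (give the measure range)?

The presentation of a sentence is the basic idea (mm. 33–35) plus its repetition (bars 36–38); the basic idea is therefore mm. 33–35.

measures 33–35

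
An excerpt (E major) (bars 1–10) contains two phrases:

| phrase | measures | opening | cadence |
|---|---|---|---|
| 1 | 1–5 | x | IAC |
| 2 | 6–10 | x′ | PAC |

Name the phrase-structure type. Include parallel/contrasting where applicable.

parallel period

Phrase 1 ends with an imperfect authentic cadence (weaker) and phrase 2 with a perfect authentic cadence (stronger): antecedent + consequent = a period.
The two phrases open with the same material (x / x′), so the period is parallel.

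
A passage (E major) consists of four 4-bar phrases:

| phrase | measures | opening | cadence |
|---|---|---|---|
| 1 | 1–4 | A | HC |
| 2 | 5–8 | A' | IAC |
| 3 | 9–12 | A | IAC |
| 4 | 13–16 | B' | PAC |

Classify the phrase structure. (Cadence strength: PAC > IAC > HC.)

parallel double period

Four phrases in two halves: the first half (mm. 1–8) ends with an imperfect authentic cadence, the second (bars 9-16) with a perfect authentic cadence — a large antecedent–consequent pair, i.e. a double period.
Phrase 3 begins with the same material as phrase 1, making it parallel.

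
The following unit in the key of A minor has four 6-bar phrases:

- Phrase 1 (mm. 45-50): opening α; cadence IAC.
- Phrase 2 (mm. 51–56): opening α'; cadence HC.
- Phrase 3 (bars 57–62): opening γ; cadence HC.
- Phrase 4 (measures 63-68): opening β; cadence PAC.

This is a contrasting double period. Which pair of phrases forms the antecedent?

phrases 1 and 2

In a double period the first pair of phrases (ending half cadence) is the large antecedent and the second pair (ending perfect authentic cadence) is the large consequent; the antecedent is phrases 1 and 2.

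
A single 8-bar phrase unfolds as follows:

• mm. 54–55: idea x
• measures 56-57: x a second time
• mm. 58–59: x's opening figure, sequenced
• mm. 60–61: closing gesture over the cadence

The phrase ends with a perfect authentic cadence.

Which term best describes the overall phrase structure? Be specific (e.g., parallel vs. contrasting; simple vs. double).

Basic idea (mm. 54–55) + its repetition (mm. 56–57) form the presentation; fragmentation and cadence (mm. 58–61) form the continuation — the 8-bar whole is a sentence.

sentence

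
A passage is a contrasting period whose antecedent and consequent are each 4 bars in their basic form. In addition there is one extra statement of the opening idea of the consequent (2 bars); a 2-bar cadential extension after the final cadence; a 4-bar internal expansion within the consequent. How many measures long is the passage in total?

16 measures

Basic contrasting period: 4 + 4 = 8 bars.
8 (basic form) + 2 (extra statement) + 2 (cadential extension) + 4 (internal expansion) = 16.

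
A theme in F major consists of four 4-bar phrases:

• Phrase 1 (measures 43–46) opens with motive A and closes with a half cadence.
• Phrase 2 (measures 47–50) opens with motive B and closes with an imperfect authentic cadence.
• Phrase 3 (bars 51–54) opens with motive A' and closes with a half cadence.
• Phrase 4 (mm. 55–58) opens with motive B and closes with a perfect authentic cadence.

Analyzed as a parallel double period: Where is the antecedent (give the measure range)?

measures 43–50

In a double period the four phrases pair into a large antecedent (phrases 1–2, ending imperfect authentic cadence) and a large consequent (phrases 3–4, ending perfect authentic cadence). The antecedent spans measures 43–50.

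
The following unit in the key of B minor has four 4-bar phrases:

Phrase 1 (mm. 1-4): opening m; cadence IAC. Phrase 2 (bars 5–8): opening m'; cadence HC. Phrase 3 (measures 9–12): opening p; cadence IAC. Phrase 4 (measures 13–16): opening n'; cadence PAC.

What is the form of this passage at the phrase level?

contrasting double period

Four phrases in two halves: the first half (mm. 1–8) ends with a half cadence, the second (bars 9-16) with a perfect authentic cadence — a large antecedent–consequent pair, i.e. a double period.
Phrase 3 begins with different material from phrase 1, making it contrasting.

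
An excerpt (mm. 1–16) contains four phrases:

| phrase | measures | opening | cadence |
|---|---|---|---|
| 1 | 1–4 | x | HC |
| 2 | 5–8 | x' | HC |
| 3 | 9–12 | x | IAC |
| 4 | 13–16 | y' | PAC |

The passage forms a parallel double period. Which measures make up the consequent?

In a double period the first pair of phrases (ending half cadence) is the large antecedent and the second pair (ending perfect authentic cadence) is the large consequent; the consequent is measures 9–16.

measures 9–16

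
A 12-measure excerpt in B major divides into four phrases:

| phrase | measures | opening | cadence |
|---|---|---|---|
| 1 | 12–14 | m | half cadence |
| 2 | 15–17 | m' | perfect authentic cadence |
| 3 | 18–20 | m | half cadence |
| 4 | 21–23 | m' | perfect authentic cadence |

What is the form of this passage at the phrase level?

repeated period

The cadence pattern HC–PAC–HC–PAC is weak–strong twice, and phrases 3–4 restate phrases 1–2: a period heard twice, not a double period (which would end weakly at phrase 2).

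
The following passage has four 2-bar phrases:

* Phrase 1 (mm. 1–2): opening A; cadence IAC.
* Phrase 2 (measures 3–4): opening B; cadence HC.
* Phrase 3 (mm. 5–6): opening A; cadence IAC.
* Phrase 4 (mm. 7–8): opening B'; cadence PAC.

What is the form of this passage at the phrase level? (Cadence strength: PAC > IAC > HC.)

parallel double period

Four phrases in two halves: the first half (bars 1-4) ends with a half cadence, the second (measures 5–8) with a perfect authentic cadence — a large antecedent–consequent pair, i.e. a double period.
Phrase 3 begins with the same material as phrase 1, making it parallel.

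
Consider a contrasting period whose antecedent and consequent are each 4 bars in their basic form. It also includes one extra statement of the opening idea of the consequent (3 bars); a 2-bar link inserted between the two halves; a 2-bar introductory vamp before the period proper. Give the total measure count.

Basic contrasting period: 4 + 4 = 8 bars.
8 (basic form) + 3 (extra statement) + 2 (link) + 2 (introduction) = 15.

15 measures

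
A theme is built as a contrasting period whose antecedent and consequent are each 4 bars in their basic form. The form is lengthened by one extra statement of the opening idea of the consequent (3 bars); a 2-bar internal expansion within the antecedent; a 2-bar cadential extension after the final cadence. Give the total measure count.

15 measures

Basic contrasting period: 4 + 4 = 8 bars.
8 (basic form) + 3 (extra statement) + 2 (internal expansion) + 2 (cadential extension) = 15.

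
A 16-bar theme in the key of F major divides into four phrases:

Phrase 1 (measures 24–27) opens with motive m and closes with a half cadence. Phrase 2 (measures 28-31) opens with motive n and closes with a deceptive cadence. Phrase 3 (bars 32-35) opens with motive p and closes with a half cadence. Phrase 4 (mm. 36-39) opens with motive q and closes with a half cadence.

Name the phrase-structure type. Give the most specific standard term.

Phrase 4 ends with a half cadence, no stronger than phrase 2's deceptive cadence, so the four phrases do not form a double period; nor do phrases 3–4 duplicate 1–2, so it is not a repeated period. With no phrase reaching a conclusive cadence, the passage is a phrase group.

phrase group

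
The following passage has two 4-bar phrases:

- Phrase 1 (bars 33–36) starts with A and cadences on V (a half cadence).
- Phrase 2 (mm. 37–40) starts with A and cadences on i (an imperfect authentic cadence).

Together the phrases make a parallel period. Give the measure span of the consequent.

measures 37–40

The phrase ending with the weaker cadence (half cadence) is the antecedent; the one ending more conclusively (imperfect authentic cadence) is the consequent. The consequent is measures 37–40.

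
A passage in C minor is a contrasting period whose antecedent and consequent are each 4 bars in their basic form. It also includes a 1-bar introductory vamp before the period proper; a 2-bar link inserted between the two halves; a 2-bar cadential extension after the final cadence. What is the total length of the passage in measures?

13 measures

Basic contrasting period: 4 + 4 = 8 bars.
8 (basic form) + 1 (introduction) + 2 (link) + 2 (cadential extension) = 13.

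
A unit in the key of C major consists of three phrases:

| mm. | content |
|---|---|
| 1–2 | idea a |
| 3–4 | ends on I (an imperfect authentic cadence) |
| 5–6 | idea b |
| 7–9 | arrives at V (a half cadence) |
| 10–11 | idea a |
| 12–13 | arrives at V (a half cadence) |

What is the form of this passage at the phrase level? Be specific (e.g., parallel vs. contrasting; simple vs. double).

phrase group

The final phrase closes with a half cadence, which is not stronger than the preceding half cadence; the 3 phrases lack an overall antecedent–consequent design and so form a phrase group.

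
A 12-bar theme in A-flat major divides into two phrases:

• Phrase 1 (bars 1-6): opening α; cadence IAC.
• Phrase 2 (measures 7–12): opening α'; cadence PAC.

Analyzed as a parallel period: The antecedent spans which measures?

measures 1–6

The antecedent is the phrase ending with the weaker cadence (imperfect authentic cadence, phrase 1) and the consequent the one ending more conclusively (perfect authentic cadence, phrase 2); the antecedent is bars 1–6.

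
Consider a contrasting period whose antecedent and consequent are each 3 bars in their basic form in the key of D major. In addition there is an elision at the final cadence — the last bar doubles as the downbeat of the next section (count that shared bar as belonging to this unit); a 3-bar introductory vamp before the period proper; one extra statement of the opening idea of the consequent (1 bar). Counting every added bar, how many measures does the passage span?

10 measures

Basic contrasting period: 3 + 3 = 6 bars.
6 (basic form) + 3 (introduction) + 1 (extra statement) = 10.
The elision shares a bar with the next section but does not change this unit's count.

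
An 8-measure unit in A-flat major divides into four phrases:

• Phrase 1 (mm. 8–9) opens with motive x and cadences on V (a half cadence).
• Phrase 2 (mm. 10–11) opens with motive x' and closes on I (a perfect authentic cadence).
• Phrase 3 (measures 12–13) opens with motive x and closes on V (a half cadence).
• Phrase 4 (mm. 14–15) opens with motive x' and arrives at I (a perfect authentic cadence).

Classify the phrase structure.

The cadence pattern HC–PAC–HC–PAC is weak–strong twice, and phrases 3–4 restate phrases 1–2: a period heard twice, not a double period (which would end weakly at phrase 2).

repeated period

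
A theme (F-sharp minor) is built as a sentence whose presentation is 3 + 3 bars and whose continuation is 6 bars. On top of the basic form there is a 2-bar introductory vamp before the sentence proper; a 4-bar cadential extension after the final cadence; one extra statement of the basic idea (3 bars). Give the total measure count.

Basic sentence: 3 + 3 + 6 = 12 bars.
12 (basic form) + 2 (introduction) + 4 (cadential extension) + 3 (extra statement) = 21.

21 measures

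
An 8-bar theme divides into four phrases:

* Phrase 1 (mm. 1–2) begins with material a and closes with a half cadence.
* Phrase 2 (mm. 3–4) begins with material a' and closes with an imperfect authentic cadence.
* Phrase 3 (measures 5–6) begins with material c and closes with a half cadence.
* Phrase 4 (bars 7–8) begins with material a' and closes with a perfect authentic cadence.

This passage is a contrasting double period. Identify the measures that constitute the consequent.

measures 5–8

In a double period the four phrases pair into a large antecedent (phrases 1–2, ending imperfect authentic cadence) and a large consequent (phrases 3–4, ending perfect authentic cadence). The consequent spans measures 5-8.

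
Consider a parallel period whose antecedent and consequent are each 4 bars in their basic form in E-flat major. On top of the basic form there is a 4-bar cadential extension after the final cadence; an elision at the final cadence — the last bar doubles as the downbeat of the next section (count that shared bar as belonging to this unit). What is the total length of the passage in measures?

12 measures

Basic parallel period: 4 + 4 = 8 bars.
8 (basic form) + 4 (cadential extension) = 12.
The elision shares a bar with the next section but does not change this unit's count.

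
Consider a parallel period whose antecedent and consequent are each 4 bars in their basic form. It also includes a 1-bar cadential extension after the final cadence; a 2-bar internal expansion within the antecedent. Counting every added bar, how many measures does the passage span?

11 measures

Basic parallel period: 4 + 4 = 8 bars.
8 (basic form) + 1 (cadential extension) + 2 (internal expansion) = 11.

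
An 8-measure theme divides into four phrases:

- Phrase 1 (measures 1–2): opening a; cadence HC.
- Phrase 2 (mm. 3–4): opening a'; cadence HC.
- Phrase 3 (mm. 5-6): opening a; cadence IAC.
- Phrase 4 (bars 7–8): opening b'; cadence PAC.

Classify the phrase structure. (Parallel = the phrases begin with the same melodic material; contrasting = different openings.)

Four phrases in two halves: the first half (mm. 1–4) ends with a half cadence, the second (measures 5–8) with a perfect authentic cadence — a large antecedent–consequent pair, i.e. a double period.
Phrase 3 begins with the same material as phrase 1, making it parallel.

parallel double period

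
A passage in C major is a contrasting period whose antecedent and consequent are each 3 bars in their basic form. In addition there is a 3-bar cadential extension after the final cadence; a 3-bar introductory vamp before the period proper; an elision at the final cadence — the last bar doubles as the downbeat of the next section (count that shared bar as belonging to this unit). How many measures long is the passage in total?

Basic contrasting period: 3 + 3 = 6 bars.
6 (basic form) + 3 (cadential extension) + 3 (introduction) = 12.
The elision shares a bar with the next section but does not change this unit's count.

12 measures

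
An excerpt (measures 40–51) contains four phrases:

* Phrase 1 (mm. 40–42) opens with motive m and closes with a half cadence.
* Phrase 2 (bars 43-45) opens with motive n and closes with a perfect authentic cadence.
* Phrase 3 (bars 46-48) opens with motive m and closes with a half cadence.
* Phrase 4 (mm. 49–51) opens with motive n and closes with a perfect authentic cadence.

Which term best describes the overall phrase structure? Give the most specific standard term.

repeated period

The cadence pattern HC–PAC–HC–PAC is weak–strong twice, and phrases 3–4 restate phrases 1–2: a period heard twice, not a double period (which would end weakly at phrase 2).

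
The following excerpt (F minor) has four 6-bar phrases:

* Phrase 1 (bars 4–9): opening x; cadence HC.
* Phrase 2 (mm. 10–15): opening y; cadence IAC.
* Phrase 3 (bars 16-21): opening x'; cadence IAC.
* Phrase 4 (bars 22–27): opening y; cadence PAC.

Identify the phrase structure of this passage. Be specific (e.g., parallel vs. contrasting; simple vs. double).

parallel double period

Four phrases in two halves: the first half (bars 4-15) ends with an imperfect authentic cadence, the second (mm. 16–27) with a perfect authentic cadence — a large antecedent–consequent pair, i.e. a double period.
Phrase 3 begins with the same material as phrase 1, making it parallel.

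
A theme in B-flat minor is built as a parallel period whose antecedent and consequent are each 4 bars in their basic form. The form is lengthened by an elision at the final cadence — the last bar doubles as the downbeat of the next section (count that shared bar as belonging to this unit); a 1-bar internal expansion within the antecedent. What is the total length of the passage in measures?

Basic parallel period: 4 + 4 = 8 bars.
8 (basic form) + 1 (internal expansion) = 9.
The elision shares a bar with the next section but does not change this unit's count.

9 measures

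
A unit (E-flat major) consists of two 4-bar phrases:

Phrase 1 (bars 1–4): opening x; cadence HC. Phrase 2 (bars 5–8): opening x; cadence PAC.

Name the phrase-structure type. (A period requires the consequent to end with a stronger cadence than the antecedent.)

Phrase 1 ends with a half cadence (weaker) and phrase 2 with a perfect authentic cadence (stronger): antecedent + consequent = a period.
The two phrases open with the same material (x / x), so the period is parallel.

parallel period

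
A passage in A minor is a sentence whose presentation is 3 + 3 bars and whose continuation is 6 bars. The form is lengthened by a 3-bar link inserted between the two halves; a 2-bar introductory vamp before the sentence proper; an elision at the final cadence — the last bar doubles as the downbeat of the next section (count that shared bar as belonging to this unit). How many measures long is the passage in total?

17 measures

Basic sentence: 3 + 3 + 6 = 12 bars.
12 (basic form) + 3 (link) + 2 (introduction) = 17.
The elision shares a bar with the next section but does not change this unit's count.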